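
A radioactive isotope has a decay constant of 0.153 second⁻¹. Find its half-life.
t½ = ln(2)/λ = 4.53 seconds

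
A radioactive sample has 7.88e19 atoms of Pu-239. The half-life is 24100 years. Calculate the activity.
A = λN = 2.266e15 decays/year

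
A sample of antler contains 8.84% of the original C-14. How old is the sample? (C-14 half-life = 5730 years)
Age = t½ × log₂(1/ratio) = 20050 years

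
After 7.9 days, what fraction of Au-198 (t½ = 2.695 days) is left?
N/N₀ = (1/2)^(t/t½) = 0.1311 = 13.1%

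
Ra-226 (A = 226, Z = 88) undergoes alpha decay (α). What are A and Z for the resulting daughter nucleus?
Daughter: A = 222, Z = 86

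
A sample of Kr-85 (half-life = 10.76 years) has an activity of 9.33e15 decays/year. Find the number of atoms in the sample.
N = A/λ = 1.448e17 atoms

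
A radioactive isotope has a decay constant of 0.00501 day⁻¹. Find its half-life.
t½ = ln(2)/λ = 138.4 days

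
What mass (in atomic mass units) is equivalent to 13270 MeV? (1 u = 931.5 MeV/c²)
m = E/c² = 14.25 u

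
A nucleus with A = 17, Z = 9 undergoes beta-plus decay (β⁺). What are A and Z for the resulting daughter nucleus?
Daughter: A = 17, Z = 8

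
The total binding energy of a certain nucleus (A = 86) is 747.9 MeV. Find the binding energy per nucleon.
B.E./A = 747.9/86 = 8.697 MeV/nucleon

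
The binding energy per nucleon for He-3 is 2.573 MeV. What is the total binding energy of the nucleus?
B.E. = 2.573 × 3 = 7.719 MeV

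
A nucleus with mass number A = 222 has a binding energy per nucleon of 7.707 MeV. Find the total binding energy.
B.E. = 7.707 × 222 = 1711 MeV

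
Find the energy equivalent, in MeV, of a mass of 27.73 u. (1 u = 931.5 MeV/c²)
E = mc² = 25830 MeV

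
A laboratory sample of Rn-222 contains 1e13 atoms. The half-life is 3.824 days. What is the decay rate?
A = λN = 1.813e12 decays/day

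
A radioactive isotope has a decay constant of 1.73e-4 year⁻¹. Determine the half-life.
t½ = ln(2)/λ = 4007 years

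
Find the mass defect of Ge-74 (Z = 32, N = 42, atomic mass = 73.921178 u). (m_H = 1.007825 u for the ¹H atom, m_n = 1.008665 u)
Δm = Z·m_H + N·m_n − M = 0.6932 u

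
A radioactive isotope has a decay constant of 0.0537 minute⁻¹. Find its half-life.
t½ = ln(2)/λ = 12.91 minutes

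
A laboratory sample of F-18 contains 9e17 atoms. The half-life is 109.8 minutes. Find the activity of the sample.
A = λN = 5.682e15 decays/minute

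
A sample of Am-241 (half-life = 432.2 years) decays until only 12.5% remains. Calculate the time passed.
t = t½ × log₂(N₀/N) = 1297 years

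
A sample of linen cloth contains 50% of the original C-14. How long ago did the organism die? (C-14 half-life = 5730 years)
Age = t½ × log₂(1/ratio) = 5730 years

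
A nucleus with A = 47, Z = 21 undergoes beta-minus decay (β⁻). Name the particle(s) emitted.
β⁻: electron (e⁻) + antineutrino (ν̄ₑ)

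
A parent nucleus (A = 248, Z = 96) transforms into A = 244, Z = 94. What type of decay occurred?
ΔA = -4, ΔZ = -2 ⇒ alpha decay (α)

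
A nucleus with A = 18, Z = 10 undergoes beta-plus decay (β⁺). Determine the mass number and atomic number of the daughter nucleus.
Daughter: A = 18, Z = 9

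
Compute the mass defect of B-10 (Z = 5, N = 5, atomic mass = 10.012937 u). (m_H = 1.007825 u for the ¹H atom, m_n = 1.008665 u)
Δm = Z·m_H + N·m_n − M = 0.06951 u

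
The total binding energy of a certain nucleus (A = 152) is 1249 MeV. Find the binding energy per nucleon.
B.E./A = 1249/152 = 8.217 MeV/nucleon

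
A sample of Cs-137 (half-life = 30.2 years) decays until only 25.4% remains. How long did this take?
t = t½ × log₂(N₀/N) = 59.71 years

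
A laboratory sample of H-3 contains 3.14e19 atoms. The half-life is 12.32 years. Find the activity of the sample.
A = λN = 1.767e18 decays/year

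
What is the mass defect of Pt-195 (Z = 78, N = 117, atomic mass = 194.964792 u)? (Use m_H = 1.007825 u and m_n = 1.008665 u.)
Δm = Z·m_H + N·m_n − M = 1.659 u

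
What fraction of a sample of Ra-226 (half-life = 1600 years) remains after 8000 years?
N/N₀ = (1/2)^(t/t½) = 0.03125 = 3.12%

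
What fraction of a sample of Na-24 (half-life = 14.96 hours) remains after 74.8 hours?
N/N₀ = (1/2)^(t/t½) = 0.03125 = 3.13%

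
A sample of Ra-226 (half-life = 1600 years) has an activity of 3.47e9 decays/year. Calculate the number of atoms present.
N = A/λ = 8.01e12 atoms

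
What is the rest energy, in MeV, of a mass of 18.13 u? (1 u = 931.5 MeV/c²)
E = mc² = 16890 MeV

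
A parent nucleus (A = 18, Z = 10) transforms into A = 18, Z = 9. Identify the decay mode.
ΔA = 0, ΔZ = -1 ⇒ beta-plus decay (β⁺) or electron capture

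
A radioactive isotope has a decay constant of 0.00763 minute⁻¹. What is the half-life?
t½ = ln(2)/λ = 90.84 minutes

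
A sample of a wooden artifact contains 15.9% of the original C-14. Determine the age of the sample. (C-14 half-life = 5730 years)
Age = t½ × log₂(1/ratio) = 15200 years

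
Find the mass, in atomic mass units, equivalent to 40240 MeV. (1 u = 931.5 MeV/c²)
m = E/c² = 43.2 u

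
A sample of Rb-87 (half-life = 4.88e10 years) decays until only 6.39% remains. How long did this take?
t = t½ × log₂(N₀/N) = 1.936e11 years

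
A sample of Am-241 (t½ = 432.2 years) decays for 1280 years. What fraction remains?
N/N₀ = (1/2)^(t/t½) = 0.1284 = 12.8%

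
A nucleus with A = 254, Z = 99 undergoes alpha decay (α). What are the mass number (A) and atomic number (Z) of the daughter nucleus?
Daughter: A = 250, Z = 97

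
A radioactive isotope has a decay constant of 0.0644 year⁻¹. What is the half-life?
t½ = ln(2)/λ = 10.76 years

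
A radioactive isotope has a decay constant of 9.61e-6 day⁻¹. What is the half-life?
t½ = ln(2)/λ = 72130 days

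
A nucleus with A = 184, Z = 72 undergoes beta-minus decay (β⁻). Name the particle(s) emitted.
β⁻: electron (e⁻) + antineutrino (ν̄ₑ)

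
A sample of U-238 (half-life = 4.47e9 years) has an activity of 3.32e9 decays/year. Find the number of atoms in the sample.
N = A/λ = 2.141e19 atoms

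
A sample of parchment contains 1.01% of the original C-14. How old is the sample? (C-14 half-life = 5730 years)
Age = t½ × log₂(1/ratio) = 37990 years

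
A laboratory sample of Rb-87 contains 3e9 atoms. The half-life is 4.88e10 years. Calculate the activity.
A = λN = 0.04261 decays/year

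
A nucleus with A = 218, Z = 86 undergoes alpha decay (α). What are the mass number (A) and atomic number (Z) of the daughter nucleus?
Daughter: A = 214, Z = 84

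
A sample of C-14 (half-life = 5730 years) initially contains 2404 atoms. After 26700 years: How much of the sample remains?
N = N₀(1/2)^(t/t½) = 95.11 atoms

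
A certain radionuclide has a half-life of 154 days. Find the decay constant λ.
λ = ln(2)/t½ = 0.004501 day⁻¹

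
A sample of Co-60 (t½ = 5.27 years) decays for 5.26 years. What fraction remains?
N/N₀ = (1/2)^(t/t½) = 0.5007 = 50.1%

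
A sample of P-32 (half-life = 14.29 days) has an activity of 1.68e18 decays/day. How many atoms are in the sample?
N = A/λ = 3.464e19 atoms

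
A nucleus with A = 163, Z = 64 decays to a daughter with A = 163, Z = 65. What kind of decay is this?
ΔA = 0, ΔZ = +1 ⇒ beta-minus decay (β⁻)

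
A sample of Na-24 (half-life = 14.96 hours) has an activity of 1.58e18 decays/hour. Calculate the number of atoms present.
N = A/λ = 3.41e19 atoms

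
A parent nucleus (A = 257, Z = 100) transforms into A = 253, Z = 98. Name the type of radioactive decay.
ΔA = -4, ΔZ = -2 ⇒ alpha decay (α)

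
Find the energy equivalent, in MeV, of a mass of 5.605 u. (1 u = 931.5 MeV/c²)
E = mc² = 5221 MeV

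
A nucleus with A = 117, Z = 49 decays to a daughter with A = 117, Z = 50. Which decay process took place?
ΔA = 0, ΔZ = +1 ⇒ beta-minus decay (β⁻)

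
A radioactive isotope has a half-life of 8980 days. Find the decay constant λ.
λ = ln(2)/t½ = 7.719e-5 day⁻¹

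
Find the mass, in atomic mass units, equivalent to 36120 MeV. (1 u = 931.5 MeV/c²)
m = E/c² = 38.78 u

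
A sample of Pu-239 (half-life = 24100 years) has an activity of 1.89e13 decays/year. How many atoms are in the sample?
N = A/λ = 6.571e17 atoms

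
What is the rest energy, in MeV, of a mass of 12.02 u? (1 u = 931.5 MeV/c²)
E = mc² = 11200 MeV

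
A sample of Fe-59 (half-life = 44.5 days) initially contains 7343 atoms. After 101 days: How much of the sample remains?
N = N₀(1/2)^(t/t½) = 1523 atoms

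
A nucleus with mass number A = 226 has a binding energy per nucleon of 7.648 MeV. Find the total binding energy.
B.E. = 7.648 × 226 = 1728 MeV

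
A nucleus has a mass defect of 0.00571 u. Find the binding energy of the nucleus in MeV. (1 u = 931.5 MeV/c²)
B.E. = Δm × 931.5 = 5.319 MeV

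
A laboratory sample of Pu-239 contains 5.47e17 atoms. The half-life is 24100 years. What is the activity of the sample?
A = λN = 1.573e13 decays/year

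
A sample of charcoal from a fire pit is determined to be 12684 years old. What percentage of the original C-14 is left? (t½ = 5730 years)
N/N₀ = (1/2)^(t/t½) = 0.2156 = 21.6%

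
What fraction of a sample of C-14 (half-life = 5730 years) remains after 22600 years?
N/N₀ = (1/2)^(t/t½) = 0.06497 = 6.5%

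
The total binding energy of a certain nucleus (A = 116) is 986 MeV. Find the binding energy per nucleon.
B.E./A = 986/116 = 8.5 MeV/nucleon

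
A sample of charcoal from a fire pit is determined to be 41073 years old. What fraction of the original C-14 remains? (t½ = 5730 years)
N/N₀ = (1/2)^(t/t½) = 0.006953 = 0.695%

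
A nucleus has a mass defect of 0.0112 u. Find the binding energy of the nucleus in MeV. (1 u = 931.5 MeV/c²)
B.E. = Δm × 931.5 = 10.43 MeV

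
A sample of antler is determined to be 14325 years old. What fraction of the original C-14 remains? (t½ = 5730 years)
N/N₀ = (1/2)^(t/t½) = 0.1768 = 17.7%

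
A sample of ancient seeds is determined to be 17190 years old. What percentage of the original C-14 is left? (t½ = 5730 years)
N/N₀ = (1/2)^(t/t½) = 0.125 = 12.5%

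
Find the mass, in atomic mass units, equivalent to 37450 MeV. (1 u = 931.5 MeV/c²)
m = E/c² = 40.2 u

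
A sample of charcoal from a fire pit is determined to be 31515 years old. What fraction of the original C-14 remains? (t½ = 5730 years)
N/N₀ = (1/2)^(t/t½) = 0.0221 = 2.21%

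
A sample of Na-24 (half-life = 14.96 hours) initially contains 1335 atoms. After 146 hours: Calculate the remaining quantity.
N = N₀(1/2)^(t/t½) = 1.54 atoms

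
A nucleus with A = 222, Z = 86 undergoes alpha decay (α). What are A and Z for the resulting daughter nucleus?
Daughter: A = 218, Z = 84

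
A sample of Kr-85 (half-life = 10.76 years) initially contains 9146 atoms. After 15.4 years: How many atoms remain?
N = N₀(1/2)^(t/t½) = 3391 atoms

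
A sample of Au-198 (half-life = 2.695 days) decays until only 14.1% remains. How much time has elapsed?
t = t½ × log₂(N₀/N) = 7.617 days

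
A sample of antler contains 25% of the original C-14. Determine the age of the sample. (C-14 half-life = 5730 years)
Age = t½ × log₂(1/ratio) = 11460 years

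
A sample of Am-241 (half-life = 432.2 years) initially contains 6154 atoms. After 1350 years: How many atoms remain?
N = N₀(1/2)^(t/t½) = 706.1 atoms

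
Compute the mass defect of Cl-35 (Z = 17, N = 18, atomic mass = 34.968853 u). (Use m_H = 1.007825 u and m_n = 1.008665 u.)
Δm = Z·m_H + N·m_n − M = 0.3201 u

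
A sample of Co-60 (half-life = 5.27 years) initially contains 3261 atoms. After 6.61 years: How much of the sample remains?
N = N₀(1/2)^(t/t½) = 1367 atoms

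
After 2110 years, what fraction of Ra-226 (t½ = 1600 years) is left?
N/N₀ = (1/2)^(t/t½) = 0.4009 = 40.1%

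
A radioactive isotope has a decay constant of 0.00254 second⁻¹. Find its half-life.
t½ = ln(2)/λ = 272.9 seconds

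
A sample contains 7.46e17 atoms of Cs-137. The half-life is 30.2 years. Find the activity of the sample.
A = λN = 1.712e16 decays/year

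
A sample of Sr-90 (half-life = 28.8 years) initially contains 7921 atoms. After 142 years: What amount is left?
N = N₀(1/2)^(t/t½) = 259.7 atoms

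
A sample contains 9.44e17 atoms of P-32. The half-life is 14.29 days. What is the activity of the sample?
A = λN = 4.579e16 decays/day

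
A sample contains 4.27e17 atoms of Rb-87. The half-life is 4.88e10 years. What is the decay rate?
A = λN = 6.065e6 decays/year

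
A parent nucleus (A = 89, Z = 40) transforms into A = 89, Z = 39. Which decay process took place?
ΔA = 0, ΔZ = -1 ⇒ beta-plus decay (β⁺) or electron capture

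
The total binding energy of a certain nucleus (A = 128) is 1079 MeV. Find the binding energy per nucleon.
B.E./A = 1079/128 = 8.43 MeV/nucleon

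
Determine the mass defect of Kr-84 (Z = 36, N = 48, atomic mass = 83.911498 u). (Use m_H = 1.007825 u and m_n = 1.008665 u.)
Δm = Z·m_H + N·m_n − M = 0.7861 u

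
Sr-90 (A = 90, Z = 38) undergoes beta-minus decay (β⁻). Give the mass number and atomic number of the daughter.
Daughter: A = 90, Z = 39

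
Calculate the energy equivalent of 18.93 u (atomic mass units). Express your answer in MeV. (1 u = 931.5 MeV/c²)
E = mc² = 17630 MeV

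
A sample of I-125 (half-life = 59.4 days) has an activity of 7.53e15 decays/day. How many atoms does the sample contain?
N = A/λ = 6.453e17 atoms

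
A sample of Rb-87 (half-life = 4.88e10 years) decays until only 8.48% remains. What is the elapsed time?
t = t½ × log₂(N₀/N) = 1.737e11 years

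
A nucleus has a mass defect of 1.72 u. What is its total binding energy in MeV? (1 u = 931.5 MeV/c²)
B.E. = Δm × 931.5 = 1602 MeV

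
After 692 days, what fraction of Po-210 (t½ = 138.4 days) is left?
N/N₀ = (1/2)^(t/t½) = 0.03125 = 3.12%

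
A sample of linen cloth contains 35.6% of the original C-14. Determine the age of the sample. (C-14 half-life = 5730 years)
Age = t½ × log₂(1/ratio) = 8538 years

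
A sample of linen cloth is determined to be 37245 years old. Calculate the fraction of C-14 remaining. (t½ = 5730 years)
N/N₀ = (1/2)^(t/t½) = 0.01105 = 1.1%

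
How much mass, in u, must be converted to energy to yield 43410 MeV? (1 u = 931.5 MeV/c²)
m = E/c² = 46.6 u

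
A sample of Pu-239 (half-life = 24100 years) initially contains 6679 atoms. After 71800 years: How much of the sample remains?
N = N₀(1/2)^(t/t½) = 847 atoms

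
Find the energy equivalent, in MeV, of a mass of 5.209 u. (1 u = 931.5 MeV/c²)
E = mc² = 4852 MeV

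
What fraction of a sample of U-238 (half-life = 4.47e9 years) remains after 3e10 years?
N/N₀ = (1/2)^(t/t½) = 0.009543 = 0.954%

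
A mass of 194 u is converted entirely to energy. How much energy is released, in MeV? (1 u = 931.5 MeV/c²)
E = mc² = 1.807e5 MeV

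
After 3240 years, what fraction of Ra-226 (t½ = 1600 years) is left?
N/N₀ = (1/2)^(t/t½) = 0.2457 = 24.6%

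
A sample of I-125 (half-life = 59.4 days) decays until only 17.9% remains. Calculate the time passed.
t = t½ × log₂(N₀/N) = 147.4 days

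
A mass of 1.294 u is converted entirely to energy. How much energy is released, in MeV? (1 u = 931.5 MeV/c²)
E = mc² = 1205 MeV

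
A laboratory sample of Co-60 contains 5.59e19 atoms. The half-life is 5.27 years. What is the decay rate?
A = λN = 7.352e18 decays/year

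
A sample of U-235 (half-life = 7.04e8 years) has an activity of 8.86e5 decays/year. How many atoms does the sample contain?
N = A/λ = 8.999e14 atoms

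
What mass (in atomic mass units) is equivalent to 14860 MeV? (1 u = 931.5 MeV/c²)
m = E/c² = 15.95 u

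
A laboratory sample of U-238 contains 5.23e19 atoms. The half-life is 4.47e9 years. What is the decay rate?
A = λN = 8.11e9 decays/year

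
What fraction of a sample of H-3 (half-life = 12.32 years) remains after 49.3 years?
N/N₀ = (1/2)^(t/t½) = 0.06243 = 6.24%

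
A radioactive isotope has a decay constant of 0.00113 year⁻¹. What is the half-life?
t½ = ln(2)/λ = 613.4 years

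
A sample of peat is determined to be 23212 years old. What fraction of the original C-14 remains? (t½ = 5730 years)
N/N₀ = (1/2)^(t/t½) = 0.06033 = 6.03%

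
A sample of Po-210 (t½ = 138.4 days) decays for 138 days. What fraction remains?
N/N₀ = (1/2)^(t/t½) = 0.501 = 50.1%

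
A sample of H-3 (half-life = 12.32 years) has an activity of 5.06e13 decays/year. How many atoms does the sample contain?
N = A/λ = 8.994e14 atoms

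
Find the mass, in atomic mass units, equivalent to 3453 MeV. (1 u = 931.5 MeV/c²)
m = E/c² = 3.707 u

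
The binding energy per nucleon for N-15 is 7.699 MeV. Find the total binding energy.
B.E. = 7.699 × 15 = 115.5 MeV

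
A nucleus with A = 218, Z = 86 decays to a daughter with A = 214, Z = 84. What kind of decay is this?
ΔA = -4, ΔZ = -2 ⇒ alpha decay (α)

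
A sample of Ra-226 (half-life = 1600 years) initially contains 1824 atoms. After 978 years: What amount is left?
N = N₀(1/2)^(t/t½) = 1194 atoms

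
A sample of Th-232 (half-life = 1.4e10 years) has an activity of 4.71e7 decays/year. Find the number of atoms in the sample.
N = A/λ = 9.513e17 atoms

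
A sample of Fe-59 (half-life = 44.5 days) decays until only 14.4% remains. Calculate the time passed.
t = t½ × log₂(N₀/N) = 124.4 days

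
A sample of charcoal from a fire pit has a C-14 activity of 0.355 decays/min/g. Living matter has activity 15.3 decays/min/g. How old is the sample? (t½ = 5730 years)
Age = t½ × log₂(A₀/A) = 31110 years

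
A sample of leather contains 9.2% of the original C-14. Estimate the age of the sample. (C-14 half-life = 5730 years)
Age = t½ × log₂(1/ratio) = 19720 years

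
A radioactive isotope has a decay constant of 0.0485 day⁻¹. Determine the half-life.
t½ = ln(2)/λ = 14.29 days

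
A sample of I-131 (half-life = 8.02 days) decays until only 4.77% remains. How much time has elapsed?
t = t½ × log₂(N₀/N) = 35.21 days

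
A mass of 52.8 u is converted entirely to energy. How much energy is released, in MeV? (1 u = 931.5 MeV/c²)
E = mc² = 49180 MeV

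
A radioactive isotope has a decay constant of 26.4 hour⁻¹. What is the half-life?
t½ = ln(2)/λ = 0.02626 hours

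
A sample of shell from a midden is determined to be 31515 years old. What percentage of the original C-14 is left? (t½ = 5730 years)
N/N₀ = (1/2)^(t/t½) = 0.0221 = 2.21%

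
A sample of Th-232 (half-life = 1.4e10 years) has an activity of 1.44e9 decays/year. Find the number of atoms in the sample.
N = A/λ = 2.908e19 atoms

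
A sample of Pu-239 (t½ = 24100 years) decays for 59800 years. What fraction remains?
N/N₀ = (1/2)^(t/t½) = 0.1791 = 17.9%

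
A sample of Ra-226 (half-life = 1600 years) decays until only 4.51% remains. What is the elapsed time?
t = t½ × log₂(N₀/N) = 7153 years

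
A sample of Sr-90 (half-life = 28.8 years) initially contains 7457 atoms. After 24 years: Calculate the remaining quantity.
N = N₀(1/2)^(t/t½) = 4185 atoms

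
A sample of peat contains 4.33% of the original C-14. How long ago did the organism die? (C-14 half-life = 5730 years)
Age = t½ × log₂(1/ratio) = 25950 years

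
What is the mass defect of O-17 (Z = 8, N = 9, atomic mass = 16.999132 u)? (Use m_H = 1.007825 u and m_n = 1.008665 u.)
Δm = Z·m_H + N·m_n − M = 0.1415 u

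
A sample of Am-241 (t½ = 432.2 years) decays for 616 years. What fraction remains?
N/N₀ = (1/2)^(t/t½) = 0.3724 = 37.2%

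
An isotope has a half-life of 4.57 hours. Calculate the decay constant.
λ = ln(2)/t½ = 0.1517 hour⁻¹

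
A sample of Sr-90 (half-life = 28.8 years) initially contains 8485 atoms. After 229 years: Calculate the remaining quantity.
N = N₀(1/2)^(t/t½) = 34.28 atoms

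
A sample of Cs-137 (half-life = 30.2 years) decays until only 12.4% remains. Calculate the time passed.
t = t½ × log₂(N₀/N) = 90.95 years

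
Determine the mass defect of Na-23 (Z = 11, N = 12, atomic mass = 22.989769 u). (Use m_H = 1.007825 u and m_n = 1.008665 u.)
Δm = Z·m_H + N·m_n − M = 0.2003 u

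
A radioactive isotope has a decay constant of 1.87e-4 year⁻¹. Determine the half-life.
t½ = ln(2)/λ = 3707 years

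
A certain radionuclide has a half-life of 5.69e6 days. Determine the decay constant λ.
λ = ln(2)/t½ = 1.218e-7 day⁻¹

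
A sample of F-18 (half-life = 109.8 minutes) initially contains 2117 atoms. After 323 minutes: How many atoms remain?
N = N₀(1/2)^(t/t½) = 275.5 atoms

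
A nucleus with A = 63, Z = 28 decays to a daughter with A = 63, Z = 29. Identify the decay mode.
ΔA = 0, ΔZ = +1 ⇒ beta-minus decay (β⁻)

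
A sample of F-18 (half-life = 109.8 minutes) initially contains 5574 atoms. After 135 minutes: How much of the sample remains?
N = N₀(1/2)^(t/t½) = 2377 atoms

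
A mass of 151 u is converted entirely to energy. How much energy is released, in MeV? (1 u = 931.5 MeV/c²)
E = mc² = 1.407e5 MeV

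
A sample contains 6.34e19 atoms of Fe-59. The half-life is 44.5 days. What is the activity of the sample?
A = λN = 9.875e17 decays/day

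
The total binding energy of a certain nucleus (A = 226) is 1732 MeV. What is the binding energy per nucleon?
B.E./A = 1732/226 = 7.664 MeV/nucleon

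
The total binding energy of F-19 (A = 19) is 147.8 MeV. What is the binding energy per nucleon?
B.E./A = 147.8/19 = 7.779 MeV/nucleon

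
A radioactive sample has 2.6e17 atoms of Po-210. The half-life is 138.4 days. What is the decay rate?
A = λN = 1.302e15 decays/day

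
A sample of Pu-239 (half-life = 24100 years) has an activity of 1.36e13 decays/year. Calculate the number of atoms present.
N = A/λ = 4.729e17 atoms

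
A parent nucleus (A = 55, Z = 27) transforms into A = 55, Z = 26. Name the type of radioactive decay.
ΔA = 0, ΔZ = -1 ⇒ beta-plus decay (β⁺) or electron capture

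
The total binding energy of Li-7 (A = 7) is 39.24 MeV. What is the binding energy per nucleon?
B.E./A = 39.24/7 = 5.606 MeV/nucleon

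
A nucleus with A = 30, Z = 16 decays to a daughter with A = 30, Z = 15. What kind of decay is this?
ΔA = 0, ΔZ = -1 ⇒ beta-plus decay (β⁺) or electron capture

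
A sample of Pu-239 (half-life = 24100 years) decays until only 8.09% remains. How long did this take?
t = t½ × log₂(N₀/N) = 87430 years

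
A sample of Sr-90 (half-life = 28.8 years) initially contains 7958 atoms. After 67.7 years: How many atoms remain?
N = N₀(1/2)^(t/t½) = 1560 atoms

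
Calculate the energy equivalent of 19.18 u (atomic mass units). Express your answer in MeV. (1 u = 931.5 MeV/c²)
E = mc² = 17870 MeV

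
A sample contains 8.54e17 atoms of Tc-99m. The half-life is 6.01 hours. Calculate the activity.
A = λN = 9.849e16 decays/hour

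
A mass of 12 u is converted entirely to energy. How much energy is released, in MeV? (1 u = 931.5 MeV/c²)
E = mc² = 11180 MeV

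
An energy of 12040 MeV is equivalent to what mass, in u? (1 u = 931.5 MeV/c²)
m = E/c² = 12.93 u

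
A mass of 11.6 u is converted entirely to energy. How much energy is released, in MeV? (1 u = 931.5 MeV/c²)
E = mc² = 10810 MeV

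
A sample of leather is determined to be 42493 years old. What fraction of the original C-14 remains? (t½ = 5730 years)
N/N₀ = (1/2)^(t/t½) = 0.005856 = 0.586%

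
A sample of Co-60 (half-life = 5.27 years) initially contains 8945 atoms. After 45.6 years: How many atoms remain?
N = N₀(1/2)^(t/t½) = 22.23 atoms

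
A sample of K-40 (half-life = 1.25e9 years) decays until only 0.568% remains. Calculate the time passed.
t = t½ × log₂(N₀/N) = 9.325e9 years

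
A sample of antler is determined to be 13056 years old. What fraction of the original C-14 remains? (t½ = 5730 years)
N/N₀ = (1/2)^(t/t½) = 0.2061 = 20.6%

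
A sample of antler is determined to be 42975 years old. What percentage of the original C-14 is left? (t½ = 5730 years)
N/N₀ = (1/2)^(t/t½) = 0.005524 = 0.552%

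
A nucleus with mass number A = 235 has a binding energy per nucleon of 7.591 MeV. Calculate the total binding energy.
B.E. = 7.591 × 235 = 1784 MeV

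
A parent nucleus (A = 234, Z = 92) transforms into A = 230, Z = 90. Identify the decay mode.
ΔA = -4, ΔZ = -2 ⇒ alpha decay (α)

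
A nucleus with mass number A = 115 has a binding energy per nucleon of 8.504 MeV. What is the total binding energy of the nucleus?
B.E. = 8.504 × 115 = 978 MeV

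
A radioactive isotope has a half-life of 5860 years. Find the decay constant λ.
λ = ln(2)/t½ = 1.183e-4 year⁻¹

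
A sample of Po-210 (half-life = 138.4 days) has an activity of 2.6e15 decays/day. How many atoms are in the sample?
N = A/λ = 5.191e17 atoms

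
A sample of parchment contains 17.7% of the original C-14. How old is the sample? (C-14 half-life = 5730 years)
Age = t½ × log₂(1/ratio) = 14310 years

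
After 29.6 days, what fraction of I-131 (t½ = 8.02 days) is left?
N/N₀ = (1/2)^(t/t½) = 0.07744 = 7.74%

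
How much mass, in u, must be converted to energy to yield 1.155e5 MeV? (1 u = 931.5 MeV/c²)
m = E/c² = 124 u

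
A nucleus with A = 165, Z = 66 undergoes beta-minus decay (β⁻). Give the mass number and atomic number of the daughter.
Daughter: A = 165, Z = 67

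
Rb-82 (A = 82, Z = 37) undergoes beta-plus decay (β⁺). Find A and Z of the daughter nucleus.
Daughter: A = 82, Z = 36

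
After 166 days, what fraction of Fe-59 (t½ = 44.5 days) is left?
N/N₀ = (1/2)^(t/t½) = 0.07535 = 7.53%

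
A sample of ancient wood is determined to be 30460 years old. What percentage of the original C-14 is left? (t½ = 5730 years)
N/N₀ = (1/2)^(t/t½) = 0.02511 = 2.51%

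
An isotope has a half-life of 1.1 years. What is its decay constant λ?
λ = ln(2)/t½ = 0.6301 year⁻¹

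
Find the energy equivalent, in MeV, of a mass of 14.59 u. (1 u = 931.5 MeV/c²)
E = mc² = 13590 MeV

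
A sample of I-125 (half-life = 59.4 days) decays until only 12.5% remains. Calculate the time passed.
t = t½ × log₂(N₀/N) = 178.2 days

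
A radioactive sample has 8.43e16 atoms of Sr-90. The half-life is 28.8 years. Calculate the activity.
A = λN = 2.029e15 decays/year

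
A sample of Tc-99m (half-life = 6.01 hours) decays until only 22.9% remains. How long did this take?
t = t½ × log₂(N₀/N) = 12.78 hours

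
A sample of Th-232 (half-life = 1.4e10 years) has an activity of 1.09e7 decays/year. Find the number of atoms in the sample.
N = A/λ = 2.202e17 atoms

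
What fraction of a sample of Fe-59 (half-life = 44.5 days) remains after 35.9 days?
N/N₀ = (1/2)^(t/t½) = 0.5717 = 57.2%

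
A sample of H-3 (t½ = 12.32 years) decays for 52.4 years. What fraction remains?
N/N₀ = (1/2)^(t/t½) = 0.05244 = 5.24%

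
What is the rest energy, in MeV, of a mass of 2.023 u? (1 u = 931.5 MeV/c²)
E = mc² = 1884 MeV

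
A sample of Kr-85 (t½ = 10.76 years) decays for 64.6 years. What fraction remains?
N/N₀ = (1/2)^(t/t½) = 0.01558 = 1.56%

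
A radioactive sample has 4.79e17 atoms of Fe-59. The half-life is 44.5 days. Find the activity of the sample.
A = λN = 7.461e15 decays/day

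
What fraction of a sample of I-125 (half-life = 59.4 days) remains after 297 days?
N/N₀ = (1/2)^(t/t½) = 0.03125 = 3.12%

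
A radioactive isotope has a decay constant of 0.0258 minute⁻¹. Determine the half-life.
t½ = ln(2)/λ = 26.87 minutes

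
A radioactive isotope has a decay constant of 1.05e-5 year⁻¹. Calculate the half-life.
t½ = ln(2)/λ = 66010 years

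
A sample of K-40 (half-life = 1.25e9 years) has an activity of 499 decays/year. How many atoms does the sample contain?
N = A/λ = 8.999e11 atoms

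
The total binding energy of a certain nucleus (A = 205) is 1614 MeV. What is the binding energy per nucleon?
B.E./A = 1614/205 = 7.873 MeV/nucleon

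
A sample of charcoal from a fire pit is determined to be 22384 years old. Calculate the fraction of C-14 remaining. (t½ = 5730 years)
N/N₀ = (1/2)^(t/t½) = 0.06669 = 6.67%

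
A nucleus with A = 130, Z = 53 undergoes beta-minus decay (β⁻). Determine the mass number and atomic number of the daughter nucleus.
Daughter: A = 130, Z = 54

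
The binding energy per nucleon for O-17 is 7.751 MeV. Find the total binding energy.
B.E. = 7.751 × 17 = 131.8 MeV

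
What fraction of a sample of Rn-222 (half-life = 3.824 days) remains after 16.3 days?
N/N₀ = (1/2)^(t/t½) = 0.0521 = 5.21%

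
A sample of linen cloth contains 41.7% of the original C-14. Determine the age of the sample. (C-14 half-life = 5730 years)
Age = t½ × log₂(1/ratio) = 7231 years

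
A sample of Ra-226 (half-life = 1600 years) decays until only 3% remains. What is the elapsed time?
t = t½ × log₂(N₀/N) = 8094 years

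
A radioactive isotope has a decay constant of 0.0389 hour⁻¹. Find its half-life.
t½ = ln(2)/λ = 17.82 hours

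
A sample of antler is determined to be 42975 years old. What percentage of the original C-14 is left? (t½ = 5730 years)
N/N₀ = (1/2)^(t/t½) = 0.005524 = 0.552%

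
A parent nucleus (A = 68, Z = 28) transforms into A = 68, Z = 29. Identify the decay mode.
ΔA = 0, ΔZ = +1 ⇒ beta-minus decay (β⁻)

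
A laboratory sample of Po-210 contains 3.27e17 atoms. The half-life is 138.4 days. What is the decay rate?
A = λN = 1.638e15 decays/day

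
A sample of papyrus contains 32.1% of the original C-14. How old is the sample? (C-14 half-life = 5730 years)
Age = t½ × log₂(1/ratio) = 9394 years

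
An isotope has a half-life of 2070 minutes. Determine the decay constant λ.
λ = ln(2)/t½ = 3.349e-4 minute⁻¹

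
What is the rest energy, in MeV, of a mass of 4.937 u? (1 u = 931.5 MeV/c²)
E = mc² = 4599 MeV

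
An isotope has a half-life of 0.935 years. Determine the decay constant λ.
λ = ln(2)/t½ = 0.7413 year⁻¹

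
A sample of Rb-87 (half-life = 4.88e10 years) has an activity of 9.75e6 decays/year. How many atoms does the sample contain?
N = A/λ = 6.864e17 atoms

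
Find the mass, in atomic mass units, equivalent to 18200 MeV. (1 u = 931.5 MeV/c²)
m = E/c² = 19.54 u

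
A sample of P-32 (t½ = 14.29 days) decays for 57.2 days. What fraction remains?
N/N₀ = (1/2)^(t/t½) = 0.06238 = 6.24%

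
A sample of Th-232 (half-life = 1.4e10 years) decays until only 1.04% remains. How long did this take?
t = t½ × log₂(N₀/N) = 9.222e10 years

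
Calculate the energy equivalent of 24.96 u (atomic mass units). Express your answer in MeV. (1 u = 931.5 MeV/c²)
E = mc² = 23250 MeV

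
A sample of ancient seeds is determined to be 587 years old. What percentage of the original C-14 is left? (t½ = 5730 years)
N/N₀ = (1/2)^(t/t½) = 0.9315 = 93.1%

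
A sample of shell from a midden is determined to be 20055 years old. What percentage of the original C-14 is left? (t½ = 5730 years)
N/N₀ = (1/2)^(t/t½) = 0.08839 = 8.84%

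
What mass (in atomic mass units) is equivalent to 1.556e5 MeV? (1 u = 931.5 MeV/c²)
m = E/c² = 167 u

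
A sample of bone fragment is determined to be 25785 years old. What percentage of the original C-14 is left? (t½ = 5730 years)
N/N₀ = (1/2)^(t/t½) = 0.04419 = 4.42%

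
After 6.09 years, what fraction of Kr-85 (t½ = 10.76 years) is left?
N/N₀ = (1/2)^(t/t½) = 0.6755 = 67.5%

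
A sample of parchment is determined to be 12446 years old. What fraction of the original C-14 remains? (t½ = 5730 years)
N/N₀ = (1/2)^(t/t½) = 0.2219 = 22.2%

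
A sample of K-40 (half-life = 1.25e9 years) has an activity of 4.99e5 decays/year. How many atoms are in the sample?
N = A/λ = 8.999e14 atoms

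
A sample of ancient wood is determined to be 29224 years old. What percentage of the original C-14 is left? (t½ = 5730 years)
N/N₀ = (1/2)^(t/t½) = 0.02915 = 2.92%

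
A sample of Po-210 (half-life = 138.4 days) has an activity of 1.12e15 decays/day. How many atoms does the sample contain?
N = A/λ = 2.236e17 atoms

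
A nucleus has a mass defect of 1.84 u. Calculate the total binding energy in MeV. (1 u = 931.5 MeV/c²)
B.E. = Δm × 931.5 = 1714 MeV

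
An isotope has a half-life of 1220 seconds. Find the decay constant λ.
λ = ln(2)/t½ = 5.682e-4 second⁻¹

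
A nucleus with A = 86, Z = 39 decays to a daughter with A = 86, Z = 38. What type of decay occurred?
ΔA = 0, ΔZ = -1 ⇒ beta-plus decay (β⁺) or electron capture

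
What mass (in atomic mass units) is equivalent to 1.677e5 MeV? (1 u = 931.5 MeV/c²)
m = E/c² = 180 u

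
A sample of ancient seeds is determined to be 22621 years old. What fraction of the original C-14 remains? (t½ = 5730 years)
N/N₀ = (1/2)^(t/t½) = 0.0648 = 6.48%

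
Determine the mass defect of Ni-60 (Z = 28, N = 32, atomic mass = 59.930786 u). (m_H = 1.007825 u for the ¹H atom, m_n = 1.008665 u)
Δm = Z·m_H + N·m_n − M = 0.5656 u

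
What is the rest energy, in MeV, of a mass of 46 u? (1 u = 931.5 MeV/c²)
E = mc² = 42850 MeV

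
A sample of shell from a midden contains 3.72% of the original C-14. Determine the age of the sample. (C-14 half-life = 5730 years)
Age = t½ × log₂(1/ratio) = 27210 years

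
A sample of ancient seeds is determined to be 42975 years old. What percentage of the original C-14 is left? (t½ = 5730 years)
N/N₀ = (1/2)^(t/t½) = 0.005524 = 0.552%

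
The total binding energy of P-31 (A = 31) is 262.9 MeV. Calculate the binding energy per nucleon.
B.E./A = 262.9/31 = 8.481 MeV/nucleon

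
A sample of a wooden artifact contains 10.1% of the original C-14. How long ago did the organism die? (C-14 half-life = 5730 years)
Age = t½ × log₂(1/ratio) = 18950 years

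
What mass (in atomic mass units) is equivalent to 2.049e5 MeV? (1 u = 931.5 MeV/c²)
m = E/c² = 220 u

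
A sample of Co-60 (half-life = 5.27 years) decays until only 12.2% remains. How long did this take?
t = t½ × log₂(N₀/N) = 15.99 years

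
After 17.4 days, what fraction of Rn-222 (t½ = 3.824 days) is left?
N/N₀ = (1/2)^(t/t½) = 0.04268 = 4.27%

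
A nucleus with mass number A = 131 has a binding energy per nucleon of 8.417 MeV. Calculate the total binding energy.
B.E. = 8.417 × 131 = 1103 MeV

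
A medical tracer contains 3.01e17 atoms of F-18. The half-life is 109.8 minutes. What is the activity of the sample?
A = λN = 1.9e15 decays/minute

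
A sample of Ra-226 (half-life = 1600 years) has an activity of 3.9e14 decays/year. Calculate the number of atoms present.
N = A/λ = 9.002e17 atoms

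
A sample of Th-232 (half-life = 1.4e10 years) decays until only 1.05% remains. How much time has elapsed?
t = t½ × log₂(N₀/N) = 9.203e10 years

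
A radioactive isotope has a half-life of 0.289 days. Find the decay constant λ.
λ = ln(2)/t½ = 2.398 day⁻¹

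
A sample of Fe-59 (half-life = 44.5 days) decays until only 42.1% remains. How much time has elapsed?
t = t½ × log₂(N₀/N) = 55.54 days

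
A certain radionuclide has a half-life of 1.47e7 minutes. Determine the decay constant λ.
λ = ln(2)/t½ = 4.715e-8 minute⁻¹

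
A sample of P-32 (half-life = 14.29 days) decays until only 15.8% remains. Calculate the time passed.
t = t½ × log₂(N₀/N) = 38.04 days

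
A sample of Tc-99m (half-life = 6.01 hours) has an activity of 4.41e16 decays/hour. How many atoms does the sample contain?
N = A/λ = 3.824e17 atoms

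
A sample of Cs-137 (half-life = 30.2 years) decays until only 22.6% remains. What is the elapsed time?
t = t½ × log₂(N₀/N) = 64.8 years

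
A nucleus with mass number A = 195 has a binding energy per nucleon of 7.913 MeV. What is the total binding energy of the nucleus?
B.E. = 7.913 × 195 = 1543 MeV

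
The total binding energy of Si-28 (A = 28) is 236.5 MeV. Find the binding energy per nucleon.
B.E./A = 236.5/28 = 8.446 MeV/nucleon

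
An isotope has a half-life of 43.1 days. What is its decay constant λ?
λ = ln(2)/t½ = 0.01608 day⁻¹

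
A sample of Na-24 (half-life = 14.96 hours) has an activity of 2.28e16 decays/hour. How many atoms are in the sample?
N = A/λ = 4.921e17 atoms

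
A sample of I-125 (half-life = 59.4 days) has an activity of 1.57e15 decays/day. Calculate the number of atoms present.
N = A/λ = 1.345e17 atoms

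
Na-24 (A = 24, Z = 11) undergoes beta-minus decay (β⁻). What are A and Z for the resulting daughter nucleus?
Daughter: A = 24, Z = 12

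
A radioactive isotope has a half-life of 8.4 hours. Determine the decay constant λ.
λ = ln(2)/t½ = 0.08252 hour⁻¹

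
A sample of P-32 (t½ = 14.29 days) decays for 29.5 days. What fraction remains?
N/N₀ = (1/2)^(t/t½) = 0.2391 = 23.9%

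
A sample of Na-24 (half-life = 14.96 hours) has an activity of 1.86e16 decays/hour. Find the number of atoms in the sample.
N = A/λ = 4.014e17 atoms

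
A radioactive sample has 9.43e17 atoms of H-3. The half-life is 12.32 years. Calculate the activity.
A = λN = 5.306e16 decays/year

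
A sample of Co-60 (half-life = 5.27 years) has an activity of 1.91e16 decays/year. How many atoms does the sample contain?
N = A/λ = 1.452e17 atoms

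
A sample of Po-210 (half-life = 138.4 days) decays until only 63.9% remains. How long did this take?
t = t½ × log₂(N₀/N) = 89.42 days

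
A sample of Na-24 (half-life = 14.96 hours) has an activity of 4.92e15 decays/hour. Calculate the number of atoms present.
N = A/λ = 1.062e17 atoms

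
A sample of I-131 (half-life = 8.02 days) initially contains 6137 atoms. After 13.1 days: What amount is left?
N = N₀(1/2)^(t/t½) = 1978 atoms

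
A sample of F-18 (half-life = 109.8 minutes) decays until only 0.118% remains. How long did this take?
t = t½ × log₂(N₀/N) = 1068 minutes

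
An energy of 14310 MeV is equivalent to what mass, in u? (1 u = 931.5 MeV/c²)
m = E/c² = 15.36 u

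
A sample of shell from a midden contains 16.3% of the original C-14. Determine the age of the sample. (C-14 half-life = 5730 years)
Age = t½ × log₂(1/ratio) = 15000 years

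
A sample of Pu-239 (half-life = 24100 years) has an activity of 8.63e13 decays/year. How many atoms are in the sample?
N = A/λ = 3.001e18 atoms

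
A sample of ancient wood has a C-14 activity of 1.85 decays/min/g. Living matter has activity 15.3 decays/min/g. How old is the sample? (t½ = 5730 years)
Age = t½ × log₂(A₀/A) = 17460 years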